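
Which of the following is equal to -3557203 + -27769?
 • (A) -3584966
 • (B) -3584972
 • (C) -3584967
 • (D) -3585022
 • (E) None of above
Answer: B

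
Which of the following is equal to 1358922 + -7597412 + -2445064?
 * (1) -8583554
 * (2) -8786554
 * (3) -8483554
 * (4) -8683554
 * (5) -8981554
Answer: 4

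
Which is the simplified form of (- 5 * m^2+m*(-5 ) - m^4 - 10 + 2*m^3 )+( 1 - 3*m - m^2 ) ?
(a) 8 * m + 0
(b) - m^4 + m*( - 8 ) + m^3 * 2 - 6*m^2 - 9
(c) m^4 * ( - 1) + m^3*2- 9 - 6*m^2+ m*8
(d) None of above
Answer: b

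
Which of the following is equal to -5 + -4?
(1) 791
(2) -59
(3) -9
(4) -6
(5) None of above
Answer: 3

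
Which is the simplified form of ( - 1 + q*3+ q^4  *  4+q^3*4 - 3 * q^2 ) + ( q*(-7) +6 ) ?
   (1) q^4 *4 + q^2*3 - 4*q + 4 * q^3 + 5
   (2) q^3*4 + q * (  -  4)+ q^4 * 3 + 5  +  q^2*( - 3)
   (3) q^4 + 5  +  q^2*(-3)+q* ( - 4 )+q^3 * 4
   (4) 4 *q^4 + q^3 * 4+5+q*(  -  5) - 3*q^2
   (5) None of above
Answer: 5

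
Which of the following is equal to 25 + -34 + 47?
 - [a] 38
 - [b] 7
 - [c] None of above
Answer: a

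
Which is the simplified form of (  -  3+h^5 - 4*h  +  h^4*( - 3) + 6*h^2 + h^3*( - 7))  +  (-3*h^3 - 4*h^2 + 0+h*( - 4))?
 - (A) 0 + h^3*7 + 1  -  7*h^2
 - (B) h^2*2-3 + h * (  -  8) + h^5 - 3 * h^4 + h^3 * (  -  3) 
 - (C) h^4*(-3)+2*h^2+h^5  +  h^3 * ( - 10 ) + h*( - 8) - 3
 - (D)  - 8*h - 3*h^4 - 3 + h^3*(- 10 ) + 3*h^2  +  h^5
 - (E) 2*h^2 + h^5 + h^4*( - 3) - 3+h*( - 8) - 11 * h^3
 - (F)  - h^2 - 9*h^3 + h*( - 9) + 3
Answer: C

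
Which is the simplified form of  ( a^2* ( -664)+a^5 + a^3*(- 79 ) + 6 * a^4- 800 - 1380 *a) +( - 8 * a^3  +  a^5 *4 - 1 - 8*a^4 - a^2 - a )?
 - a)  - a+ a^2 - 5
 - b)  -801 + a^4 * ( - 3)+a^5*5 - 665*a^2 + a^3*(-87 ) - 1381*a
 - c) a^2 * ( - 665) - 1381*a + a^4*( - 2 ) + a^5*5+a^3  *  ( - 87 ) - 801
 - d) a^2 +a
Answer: c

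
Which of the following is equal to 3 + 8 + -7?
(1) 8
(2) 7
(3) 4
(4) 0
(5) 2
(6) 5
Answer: 3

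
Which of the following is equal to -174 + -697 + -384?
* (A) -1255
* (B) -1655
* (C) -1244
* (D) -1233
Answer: A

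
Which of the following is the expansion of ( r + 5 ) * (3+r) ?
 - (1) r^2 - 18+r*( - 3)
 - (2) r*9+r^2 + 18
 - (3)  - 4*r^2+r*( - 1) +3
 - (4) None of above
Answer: 4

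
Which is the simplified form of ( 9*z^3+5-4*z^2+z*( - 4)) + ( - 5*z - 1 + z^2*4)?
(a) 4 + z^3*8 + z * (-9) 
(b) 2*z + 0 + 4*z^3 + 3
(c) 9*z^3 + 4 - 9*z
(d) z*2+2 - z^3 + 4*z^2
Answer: c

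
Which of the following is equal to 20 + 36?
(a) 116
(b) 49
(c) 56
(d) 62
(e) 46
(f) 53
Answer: c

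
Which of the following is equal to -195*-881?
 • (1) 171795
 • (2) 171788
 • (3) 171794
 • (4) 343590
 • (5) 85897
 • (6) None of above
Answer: 1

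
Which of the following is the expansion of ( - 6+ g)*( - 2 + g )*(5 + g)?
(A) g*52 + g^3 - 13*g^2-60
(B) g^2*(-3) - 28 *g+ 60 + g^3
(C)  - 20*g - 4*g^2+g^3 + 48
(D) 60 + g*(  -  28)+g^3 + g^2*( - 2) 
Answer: B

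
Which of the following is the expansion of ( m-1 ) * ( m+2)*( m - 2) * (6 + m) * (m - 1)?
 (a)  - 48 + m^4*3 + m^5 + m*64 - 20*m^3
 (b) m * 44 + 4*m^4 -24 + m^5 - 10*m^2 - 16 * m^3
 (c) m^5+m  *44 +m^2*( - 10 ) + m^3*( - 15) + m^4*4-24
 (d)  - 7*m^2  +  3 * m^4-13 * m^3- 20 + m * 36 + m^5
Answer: c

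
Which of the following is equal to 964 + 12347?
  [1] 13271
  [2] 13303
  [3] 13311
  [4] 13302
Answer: 3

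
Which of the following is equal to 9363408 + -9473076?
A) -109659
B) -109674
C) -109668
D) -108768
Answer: C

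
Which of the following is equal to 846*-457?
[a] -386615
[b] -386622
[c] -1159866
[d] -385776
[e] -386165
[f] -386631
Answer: b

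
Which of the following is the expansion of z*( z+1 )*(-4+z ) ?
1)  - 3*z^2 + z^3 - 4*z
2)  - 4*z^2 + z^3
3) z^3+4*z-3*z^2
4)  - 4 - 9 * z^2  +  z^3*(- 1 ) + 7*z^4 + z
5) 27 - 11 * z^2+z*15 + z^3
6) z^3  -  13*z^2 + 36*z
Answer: 1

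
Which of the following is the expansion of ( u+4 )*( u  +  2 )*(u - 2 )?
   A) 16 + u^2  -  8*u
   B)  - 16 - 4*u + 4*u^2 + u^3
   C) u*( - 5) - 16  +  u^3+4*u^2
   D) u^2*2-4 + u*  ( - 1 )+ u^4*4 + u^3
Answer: B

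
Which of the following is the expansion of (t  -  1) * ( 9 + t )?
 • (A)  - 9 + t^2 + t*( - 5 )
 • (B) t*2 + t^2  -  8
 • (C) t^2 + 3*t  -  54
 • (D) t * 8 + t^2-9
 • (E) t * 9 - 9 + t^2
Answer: D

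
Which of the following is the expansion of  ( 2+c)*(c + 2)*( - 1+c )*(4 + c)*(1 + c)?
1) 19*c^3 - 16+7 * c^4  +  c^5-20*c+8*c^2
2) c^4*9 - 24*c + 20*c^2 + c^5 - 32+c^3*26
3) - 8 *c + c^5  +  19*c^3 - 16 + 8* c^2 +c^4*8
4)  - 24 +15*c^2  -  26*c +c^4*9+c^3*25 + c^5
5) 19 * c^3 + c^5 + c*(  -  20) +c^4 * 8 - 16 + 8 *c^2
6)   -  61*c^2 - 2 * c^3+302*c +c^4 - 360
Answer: 5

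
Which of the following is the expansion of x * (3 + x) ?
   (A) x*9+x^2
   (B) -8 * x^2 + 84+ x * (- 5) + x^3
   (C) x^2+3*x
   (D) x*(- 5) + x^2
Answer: C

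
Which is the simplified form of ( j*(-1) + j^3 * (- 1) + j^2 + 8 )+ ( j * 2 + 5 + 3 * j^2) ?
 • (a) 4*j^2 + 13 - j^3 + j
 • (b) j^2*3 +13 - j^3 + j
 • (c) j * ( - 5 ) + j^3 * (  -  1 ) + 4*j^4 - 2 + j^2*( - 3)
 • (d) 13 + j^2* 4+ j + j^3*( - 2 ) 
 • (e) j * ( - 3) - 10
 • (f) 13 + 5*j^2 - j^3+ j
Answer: a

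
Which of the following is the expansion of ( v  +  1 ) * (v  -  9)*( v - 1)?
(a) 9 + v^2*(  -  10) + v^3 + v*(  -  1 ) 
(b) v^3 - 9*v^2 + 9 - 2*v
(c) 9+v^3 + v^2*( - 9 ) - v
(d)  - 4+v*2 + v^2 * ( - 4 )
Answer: c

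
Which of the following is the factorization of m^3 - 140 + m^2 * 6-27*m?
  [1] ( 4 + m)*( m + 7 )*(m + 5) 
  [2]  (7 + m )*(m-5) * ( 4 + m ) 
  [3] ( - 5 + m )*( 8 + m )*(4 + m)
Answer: 2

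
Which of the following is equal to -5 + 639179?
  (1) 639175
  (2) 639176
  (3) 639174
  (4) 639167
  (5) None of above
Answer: 3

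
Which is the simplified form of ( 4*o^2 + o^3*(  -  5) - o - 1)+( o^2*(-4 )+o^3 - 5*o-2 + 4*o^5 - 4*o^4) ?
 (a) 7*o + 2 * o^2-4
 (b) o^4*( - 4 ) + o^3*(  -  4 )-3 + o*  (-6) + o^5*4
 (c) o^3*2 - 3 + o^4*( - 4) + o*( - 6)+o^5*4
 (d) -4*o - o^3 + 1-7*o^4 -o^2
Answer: b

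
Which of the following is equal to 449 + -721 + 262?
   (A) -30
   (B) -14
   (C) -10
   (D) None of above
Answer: C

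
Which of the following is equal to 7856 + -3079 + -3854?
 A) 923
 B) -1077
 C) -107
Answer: A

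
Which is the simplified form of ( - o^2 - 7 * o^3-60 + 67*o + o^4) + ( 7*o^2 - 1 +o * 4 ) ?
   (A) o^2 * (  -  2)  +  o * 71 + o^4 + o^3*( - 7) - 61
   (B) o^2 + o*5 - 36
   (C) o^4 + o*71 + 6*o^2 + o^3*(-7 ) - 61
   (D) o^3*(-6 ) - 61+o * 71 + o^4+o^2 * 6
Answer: C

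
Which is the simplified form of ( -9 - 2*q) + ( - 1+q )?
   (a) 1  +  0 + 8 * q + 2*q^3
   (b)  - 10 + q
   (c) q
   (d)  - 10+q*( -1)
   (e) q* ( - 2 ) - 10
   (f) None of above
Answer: d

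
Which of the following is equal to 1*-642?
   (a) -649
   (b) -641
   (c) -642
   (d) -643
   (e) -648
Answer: c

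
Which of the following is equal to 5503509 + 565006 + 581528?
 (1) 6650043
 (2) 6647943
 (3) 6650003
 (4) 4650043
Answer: 1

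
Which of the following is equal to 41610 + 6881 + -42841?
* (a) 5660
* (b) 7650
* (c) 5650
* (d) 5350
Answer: c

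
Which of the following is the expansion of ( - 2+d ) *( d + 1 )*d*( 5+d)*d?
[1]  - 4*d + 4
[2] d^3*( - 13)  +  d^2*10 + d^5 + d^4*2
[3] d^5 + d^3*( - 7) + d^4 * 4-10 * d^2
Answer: 3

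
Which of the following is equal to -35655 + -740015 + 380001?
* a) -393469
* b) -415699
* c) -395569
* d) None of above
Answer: d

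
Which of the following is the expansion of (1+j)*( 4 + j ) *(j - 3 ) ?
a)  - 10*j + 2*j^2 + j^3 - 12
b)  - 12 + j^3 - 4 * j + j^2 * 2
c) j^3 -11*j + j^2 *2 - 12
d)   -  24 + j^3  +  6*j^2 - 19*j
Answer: c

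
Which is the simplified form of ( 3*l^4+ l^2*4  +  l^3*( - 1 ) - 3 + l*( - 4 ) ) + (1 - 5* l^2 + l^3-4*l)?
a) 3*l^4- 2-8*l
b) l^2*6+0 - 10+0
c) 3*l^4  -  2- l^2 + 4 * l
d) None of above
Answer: d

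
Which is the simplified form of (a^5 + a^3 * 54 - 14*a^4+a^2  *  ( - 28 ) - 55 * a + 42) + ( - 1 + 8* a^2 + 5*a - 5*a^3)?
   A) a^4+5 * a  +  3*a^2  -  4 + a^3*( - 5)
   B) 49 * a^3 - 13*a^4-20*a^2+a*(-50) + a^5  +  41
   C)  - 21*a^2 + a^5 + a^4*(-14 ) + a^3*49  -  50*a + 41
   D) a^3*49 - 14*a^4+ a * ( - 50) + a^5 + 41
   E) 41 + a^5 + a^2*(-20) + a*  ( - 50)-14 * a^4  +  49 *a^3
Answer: E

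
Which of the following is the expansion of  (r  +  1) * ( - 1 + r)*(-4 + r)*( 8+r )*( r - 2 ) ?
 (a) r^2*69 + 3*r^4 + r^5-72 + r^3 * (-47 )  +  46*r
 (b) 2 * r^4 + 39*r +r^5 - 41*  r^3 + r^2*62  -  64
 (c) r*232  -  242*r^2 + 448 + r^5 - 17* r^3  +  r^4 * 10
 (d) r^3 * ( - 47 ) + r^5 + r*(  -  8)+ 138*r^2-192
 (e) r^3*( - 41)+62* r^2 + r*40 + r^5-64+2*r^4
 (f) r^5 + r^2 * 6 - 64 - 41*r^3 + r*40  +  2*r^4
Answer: e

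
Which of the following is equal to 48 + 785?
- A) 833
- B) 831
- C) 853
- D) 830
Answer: A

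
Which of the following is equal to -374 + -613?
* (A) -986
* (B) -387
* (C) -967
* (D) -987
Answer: D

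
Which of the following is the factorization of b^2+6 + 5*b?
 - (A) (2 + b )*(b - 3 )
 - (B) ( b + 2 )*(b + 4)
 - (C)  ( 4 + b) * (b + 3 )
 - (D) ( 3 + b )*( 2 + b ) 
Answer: D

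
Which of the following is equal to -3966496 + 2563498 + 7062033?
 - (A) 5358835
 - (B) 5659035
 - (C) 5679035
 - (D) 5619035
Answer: B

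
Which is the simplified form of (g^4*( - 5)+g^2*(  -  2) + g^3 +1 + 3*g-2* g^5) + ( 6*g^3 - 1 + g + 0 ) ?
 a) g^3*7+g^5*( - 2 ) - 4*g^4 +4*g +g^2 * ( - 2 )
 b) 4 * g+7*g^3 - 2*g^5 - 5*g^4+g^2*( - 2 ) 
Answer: b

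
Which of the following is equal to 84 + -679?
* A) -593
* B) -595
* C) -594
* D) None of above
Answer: B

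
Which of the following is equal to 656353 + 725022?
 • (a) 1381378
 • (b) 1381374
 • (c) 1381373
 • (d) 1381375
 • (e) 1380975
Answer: d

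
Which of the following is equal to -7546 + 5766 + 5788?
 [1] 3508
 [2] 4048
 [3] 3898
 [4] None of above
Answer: 4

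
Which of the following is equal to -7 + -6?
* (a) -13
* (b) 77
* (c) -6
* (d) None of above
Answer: a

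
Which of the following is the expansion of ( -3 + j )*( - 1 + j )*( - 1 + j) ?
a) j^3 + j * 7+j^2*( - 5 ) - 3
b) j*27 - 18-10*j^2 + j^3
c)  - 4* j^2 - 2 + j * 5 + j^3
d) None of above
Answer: a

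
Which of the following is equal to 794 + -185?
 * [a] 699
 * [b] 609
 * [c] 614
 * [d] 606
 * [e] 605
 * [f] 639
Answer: b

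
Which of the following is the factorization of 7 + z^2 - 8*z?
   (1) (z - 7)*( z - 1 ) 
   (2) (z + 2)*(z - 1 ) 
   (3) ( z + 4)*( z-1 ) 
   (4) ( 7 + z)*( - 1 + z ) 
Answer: 1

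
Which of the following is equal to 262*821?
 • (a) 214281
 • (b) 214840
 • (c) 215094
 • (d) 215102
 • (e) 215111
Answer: d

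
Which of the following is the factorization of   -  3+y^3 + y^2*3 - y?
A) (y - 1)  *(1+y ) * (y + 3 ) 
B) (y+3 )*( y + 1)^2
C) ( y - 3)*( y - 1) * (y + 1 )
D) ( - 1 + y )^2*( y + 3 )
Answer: A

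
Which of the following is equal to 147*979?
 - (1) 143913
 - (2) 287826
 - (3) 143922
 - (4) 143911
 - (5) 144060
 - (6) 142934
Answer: 1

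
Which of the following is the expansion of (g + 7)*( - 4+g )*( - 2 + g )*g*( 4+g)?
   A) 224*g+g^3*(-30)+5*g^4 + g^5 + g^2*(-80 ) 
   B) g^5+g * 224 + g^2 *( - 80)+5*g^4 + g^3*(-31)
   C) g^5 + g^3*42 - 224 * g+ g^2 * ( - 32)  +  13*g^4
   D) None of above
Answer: A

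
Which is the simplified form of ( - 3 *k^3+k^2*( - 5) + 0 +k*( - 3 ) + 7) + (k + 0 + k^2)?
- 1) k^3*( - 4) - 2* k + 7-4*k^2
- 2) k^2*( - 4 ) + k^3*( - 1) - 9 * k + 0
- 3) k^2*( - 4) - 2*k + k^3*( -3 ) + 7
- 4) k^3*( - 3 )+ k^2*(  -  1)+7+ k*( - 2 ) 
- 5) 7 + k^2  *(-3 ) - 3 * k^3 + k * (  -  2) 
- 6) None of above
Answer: 3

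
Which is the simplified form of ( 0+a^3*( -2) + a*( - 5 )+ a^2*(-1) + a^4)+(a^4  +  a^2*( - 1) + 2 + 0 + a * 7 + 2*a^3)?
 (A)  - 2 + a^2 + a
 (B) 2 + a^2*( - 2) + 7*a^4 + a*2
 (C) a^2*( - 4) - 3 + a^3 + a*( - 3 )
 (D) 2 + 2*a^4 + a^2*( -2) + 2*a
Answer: D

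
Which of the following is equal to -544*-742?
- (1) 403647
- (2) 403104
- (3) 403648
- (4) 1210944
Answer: 3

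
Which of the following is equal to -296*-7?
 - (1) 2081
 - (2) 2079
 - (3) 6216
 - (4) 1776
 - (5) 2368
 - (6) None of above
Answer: 6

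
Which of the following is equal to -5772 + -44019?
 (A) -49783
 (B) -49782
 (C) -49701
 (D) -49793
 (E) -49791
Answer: E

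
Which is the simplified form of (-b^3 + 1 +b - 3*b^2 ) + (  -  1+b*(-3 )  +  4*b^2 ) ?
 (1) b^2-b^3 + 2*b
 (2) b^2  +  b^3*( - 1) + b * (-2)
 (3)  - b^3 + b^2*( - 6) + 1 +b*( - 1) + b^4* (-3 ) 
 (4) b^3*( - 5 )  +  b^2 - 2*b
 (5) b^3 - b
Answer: 2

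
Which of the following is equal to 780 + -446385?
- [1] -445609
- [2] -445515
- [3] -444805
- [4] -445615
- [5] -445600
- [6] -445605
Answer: 6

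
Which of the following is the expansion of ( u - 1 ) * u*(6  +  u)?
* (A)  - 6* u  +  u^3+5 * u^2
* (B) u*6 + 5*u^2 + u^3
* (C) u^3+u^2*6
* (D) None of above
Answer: A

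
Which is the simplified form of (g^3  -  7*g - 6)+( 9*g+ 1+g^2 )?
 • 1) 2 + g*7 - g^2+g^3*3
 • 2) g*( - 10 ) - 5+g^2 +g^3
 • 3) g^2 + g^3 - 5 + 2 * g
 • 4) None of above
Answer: 3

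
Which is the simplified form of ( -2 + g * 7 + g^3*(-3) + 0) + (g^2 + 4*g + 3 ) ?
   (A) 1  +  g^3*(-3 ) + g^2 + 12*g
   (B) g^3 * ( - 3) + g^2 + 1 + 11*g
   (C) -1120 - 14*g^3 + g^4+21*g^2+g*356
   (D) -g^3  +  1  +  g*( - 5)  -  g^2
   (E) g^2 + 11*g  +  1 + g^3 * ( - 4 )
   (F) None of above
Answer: B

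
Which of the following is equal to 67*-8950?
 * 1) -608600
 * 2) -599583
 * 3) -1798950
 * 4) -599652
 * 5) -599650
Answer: 5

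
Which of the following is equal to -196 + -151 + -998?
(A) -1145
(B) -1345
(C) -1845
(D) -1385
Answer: B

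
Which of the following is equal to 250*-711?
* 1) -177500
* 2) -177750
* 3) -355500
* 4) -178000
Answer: 2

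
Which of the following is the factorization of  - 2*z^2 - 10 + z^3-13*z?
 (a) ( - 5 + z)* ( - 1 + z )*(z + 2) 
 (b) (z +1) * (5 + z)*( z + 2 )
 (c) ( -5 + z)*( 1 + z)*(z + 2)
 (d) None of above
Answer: c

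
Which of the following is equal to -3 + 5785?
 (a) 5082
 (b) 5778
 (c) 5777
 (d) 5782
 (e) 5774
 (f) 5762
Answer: d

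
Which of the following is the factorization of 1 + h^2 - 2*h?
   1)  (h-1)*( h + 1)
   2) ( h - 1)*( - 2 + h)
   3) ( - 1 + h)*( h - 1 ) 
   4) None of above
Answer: 3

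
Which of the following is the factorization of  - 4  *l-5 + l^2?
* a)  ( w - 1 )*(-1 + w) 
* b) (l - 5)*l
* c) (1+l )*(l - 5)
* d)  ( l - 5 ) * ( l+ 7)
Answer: c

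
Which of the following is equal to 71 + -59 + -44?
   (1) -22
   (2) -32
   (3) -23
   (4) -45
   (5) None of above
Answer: 2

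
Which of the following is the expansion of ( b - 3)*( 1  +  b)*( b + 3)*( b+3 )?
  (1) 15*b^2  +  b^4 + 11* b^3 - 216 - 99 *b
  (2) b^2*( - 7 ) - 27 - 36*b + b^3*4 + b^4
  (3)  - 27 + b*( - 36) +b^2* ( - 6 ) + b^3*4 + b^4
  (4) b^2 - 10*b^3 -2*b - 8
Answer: 3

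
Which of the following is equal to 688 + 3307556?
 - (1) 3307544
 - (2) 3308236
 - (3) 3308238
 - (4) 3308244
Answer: 4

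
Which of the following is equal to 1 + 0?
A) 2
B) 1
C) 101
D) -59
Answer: B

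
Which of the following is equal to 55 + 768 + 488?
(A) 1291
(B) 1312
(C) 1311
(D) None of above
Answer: C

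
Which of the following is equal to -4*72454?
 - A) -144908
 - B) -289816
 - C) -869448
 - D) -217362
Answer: B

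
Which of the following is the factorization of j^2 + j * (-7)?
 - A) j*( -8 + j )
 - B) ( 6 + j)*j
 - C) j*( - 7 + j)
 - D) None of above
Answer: C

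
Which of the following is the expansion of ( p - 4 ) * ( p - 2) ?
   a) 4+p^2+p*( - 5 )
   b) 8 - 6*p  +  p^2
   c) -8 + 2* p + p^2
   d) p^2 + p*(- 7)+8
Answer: b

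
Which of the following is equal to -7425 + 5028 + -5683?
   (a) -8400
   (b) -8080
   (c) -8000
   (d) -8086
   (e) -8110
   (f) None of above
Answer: b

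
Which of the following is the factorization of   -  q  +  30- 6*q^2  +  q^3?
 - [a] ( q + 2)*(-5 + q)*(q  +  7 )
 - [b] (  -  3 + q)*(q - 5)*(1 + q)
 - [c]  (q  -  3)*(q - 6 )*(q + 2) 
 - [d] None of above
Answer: d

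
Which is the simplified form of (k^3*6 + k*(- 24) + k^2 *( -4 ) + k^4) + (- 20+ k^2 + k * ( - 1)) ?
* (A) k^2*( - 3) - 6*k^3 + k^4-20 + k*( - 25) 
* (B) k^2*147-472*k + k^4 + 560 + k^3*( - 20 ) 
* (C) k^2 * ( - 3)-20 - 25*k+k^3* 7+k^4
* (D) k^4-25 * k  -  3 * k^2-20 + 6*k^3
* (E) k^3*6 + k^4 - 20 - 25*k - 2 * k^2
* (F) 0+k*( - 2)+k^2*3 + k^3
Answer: D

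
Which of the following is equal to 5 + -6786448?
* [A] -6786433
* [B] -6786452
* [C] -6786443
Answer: C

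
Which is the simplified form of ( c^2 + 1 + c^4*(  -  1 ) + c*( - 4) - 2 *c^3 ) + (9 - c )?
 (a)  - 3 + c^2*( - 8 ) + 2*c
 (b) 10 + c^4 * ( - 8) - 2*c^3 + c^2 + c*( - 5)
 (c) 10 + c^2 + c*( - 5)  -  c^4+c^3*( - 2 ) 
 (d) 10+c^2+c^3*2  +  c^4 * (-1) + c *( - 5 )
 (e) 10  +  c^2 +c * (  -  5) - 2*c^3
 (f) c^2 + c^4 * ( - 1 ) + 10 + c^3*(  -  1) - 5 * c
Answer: c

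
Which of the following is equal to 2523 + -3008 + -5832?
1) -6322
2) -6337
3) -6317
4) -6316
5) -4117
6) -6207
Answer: 3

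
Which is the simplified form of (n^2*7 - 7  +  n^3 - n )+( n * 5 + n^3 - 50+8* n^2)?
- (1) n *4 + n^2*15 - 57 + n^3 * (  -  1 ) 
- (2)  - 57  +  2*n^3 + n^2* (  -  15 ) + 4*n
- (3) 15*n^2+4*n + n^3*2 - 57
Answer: 3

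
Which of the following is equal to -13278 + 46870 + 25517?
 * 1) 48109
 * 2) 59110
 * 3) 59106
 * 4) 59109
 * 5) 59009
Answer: 4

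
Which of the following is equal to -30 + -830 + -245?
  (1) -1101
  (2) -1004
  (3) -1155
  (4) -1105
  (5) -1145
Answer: 4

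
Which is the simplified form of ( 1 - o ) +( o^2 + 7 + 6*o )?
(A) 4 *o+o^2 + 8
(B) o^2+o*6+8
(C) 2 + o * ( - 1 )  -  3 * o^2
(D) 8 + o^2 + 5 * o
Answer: D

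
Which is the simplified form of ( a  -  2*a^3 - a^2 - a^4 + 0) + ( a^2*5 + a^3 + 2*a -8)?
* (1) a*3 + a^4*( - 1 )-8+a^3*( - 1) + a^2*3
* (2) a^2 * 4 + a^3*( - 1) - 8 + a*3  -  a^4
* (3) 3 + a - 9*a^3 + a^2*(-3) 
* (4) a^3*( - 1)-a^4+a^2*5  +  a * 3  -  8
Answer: 2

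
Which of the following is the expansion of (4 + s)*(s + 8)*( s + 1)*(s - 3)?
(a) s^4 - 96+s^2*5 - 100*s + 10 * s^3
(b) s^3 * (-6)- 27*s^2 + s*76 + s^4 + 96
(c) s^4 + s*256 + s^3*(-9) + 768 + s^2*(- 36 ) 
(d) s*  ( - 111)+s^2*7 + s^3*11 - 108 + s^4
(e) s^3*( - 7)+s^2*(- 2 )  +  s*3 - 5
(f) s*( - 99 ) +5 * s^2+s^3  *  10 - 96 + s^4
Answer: a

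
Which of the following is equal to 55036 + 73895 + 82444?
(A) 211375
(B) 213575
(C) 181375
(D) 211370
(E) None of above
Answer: A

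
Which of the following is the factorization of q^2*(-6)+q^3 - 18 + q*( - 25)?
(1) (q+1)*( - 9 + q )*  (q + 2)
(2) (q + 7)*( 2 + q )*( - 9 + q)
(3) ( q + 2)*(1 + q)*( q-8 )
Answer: 1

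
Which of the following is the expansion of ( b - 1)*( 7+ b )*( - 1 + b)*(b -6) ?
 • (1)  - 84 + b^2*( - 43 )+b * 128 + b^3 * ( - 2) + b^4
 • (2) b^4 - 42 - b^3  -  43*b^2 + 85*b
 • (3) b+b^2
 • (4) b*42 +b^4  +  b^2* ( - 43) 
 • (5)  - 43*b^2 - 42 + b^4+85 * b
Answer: 2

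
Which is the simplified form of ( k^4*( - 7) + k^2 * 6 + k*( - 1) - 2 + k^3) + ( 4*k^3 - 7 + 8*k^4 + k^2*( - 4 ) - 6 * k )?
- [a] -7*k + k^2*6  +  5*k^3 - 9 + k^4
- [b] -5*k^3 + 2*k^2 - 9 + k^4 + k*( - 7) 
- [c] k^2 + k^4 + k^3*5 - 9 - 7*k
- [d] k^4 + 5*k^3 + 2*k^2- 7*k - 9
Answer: d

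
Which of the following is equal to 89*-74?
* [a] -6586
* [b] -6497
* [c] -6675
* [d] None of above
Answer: a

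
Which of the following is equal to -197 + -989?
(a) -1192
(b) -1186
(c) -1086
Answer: b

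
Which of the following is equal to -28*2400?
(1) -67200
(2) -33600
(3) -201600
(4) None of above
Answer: 1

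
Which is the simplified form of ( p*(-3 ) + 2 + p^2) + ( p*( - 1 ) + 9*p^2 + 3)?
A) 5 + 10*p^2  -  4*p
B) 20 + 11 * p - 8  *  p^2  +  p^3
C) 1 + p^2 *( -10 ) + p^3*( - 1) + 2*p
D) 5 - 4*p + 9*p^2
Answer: A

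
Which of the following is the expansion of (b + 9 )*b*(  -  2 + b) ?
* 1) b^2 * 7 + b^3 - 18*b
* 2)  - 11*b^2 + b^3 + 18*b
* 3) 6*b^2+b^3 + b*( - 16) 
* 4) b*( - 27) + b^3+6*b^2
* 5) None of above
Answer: 1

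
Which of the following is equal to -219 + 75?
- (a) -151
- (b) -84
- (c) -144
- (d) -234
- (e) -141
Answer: c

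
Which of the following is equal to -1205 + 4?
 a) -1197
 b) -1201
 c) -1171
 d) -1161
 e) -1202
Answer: b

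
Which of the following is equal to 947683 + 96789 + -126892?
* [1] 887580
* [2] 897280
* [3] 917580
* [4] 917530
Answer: 3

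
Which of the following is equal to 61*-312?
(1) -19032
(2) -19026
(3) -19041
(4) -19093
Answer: 1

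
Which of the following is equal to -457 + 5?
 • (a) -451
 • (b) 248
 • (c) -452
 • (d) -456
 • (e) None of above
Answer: c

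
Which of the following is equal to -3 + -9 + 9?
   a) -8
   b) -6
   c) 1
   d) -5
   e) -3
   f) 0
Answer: e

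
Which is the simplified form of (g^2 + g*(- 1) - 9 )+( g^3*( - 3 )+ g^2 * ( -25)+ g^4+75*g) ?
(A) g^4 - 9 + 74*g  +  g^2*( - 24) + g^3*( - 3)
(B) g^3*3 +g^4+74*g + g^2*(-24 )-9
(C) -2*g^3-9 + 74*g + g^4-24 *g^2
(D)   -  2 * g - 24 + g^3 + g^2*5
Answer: A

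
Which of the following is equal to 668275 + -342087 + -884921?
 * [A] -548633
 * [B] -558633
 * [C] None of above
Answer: C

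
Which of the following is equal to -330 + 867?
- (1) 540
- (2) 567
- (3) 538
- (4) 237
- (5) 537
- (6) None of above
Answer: 5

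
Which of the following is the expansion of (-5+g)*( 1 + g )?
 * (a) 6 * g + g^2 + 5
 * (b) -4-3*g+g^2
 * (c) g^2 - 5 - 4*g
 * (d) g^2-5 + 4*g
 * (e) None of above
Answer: c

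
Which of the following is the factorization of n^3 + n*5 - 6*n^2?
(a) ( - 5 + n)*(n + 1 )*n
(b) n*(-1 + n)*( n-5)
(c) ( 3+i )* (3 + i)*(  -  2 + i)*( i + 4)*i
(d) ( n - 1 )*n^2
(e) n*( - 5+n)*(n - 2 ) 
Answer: b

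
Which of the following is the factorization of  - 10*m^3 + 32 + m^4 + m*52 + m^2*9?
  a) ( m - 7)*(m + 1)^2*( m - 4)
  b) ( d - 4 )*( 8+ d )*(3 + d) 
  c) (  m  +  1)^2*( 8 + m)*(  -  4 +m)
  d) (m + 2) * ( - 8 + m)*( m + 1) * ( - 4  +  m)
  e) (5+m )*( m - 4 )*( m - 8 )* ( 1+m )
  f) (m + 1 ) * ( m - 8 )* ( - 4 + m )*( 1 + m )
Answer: f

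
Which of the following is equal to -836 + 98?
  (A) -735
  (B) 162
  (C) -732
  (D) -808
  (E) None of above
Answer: E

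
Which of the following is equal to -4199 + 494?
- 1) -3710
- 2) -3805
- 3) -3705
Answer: 3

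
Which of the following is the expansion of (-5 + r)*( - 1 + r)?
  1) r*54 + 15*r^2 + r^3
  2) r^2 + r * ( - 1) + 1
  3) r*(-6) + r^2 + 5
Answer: 3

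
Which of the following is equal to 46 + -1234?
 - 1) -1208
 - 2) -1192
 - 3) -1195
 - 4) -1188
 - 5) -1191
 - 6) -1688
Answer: 4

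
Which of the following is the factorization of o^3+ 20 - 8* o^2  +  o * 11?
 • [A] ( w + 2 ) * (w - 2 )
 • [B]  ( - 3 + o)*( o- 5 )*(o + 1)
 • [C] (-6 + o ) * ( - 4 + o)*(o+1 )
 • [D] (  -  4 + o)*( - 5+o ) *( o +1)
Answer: D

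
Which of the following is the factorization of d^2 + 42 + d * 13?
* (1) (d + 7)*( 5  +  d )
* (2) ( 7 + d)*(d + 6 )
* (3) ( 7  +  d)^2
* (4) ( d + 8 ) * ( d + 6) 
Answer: 2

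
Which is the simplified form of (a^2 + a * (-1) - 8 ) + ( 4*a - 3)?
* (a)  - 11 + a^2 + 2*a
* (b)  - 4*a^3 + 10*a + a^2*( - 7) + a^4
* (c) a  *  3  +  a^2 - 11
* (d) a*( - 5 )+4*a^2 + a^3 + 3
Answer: c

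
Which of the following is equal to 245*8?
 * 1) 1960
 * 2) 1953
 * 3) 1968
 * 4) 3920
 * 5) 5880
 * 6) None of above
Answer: 1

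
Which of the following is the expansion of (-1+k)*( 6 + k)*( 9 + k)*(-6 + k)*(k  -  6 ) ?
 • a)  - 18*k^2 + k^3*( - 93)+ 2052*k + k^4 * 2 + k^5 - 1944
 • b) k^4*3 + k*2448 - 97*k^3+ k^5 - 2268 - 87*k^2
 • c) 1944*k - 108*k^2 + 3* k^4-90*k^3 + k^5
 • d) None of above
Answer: a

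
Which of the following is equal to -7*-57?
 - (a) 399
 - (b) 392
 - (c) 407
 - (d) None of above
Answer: a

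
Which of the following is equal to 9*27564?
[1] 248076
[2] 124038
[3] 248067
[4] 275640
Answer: 1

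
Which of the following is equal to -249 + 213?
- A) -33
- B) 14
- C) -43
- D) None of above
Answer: D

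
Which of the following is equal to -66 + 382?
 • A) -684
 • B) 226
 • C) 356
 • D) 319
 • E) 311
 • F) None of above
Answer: F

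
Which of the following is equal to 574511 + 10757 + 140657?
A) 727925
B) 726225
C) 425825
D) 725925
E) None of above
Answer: D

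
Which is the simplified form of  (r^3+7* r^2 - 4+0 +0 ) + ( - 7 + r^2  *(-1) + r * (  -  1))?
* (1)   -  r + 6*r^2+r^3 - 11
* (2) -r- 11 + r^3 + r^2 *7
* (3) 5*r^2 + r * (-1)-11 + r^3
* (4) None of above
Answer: 1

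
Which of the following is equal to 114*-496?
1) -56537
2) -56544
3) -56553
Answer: 2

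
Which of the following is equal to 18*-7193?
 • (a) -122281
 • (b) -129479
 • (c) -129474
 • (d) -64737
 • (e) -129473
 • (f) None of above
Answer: c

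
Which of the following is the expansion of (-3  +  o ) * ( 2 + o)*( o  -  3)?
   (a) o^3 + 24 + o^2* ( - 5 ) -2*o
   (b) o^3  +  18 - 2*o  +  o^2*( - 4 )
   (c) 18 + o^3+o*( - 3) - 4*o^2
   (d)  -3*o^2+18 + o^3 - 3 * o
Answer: c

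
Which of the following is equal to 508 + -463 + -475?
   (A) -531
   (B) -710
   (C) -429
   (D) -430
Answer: D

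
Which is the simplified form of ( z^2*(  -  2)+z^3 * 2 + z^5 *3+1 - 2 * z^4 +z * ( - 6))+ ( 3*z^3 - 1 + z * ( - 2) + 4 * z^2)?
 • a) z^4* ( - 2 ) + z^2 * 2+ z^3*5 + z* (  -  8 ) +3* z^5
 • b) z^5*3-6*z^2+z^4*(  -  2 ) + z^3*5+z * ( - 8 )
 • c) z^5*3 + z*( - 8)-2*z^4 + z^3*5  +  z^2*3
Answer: a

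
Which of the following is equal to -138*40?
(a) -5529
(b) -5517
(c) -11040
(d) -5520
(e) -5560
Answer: d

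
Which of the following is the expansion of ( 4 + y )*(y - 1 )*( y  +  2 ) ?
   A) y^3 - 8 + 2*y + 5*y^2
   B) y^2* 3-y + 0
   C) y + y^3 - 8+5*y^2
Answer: A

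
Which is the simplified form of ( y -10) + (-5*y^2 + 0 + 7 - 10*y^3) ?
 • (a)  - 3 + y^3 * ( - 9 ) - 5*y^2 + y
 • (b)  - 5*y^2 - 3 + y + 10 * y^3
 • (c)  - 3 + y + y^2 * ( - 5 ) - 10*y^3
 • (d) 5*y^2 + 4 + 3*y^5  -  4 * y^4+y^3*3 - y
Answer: c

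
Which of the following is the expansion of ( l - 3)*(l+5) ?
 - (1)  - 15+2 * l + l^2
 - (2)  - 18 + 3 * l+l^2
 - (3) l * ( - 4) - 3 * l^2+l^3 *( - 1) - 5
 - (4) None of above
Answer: 1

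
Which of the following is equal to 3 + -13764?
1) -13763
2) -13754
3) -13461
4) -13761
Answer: 4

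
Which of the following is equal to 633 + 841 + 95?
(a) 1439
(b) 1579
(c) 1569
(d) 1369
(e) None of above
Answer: c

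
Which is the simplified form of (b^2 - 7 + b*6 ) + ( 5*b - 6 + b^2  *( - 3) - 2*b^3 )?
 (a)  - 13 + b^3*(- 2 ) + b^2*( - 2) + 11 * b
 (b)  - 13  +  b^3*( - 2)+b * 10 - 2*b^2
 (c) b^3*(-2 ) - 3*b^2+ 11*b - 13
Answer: a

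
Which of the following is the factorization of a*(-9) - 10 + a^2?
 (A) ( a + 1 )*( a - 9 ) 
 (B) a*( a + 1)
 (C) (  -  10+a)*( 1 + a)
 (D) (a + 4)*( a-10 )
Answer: C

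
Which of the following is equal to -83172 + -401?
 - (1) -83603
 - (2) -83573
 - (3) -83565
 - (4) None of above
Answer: 2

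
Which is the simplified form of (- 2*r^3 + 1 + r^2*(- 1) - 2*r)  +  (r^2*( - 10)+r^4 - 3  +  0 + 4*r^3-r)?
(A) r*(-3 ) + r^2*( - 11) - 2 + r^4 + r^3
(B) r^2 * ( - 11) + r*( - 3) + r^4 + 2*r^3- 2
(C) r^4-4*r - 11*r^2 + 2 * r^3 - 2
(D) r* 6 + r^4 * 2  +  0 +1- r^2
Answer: B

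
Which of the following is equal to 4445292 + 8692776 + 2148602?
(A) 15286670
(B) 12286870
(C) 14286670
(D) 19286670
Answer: A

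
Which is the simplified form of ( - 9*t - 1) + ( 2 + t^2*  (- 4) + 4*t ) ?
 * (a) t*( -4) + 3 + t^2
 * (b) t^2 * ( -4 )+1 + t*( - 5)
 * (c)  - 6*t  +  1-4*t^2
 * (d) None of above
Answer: b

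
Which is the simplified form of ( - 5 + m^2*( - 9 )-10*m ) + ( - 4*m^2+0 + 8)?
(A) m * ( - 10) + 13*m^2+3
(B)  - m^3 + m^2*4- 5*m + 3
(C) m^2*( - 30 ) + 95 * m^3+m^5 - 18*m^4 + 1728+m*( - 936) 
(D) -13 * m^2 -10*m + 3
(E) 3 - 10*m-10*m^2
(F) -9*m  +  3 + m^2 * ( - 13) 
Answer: D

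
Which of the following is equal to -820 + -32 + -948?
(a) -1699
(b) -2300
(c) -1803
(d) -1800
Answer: d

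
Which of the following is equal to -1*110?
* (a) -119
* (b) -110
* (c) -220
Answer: b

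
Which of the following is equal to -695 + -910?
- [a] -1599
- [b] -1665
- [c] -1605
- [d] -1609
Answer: c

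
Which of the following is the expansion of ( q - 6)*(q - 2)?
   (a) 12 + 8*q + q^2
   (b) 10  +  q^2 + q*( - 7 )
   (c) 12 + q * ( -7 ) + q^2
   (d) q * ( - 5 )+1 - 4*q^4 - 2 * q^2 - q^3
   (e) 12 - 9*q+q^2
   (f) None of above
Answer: f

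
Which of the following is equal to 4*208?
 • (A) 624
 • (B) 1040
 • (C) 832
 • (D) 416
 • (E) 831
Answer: C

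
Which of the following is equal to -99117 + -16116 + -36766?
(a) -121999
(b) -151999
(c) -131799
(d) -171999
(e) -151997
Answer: b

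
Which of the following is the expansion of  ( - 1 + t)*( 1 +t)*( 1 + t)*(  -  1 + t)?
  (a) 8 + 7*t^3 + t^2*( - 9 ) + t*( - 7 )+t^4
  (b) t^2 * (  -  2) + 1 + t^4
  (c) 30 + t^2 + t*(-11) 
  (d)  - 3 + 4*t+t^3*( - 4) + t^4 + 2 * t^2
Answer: b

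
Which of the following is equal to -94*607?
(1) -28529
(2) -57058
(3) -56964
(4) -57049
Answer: 2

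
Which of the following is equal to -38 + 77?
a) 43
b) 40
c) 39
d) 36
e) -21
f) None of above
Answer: c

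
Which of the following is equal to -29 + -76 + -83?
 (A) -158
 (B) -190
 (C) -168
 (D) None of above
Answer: D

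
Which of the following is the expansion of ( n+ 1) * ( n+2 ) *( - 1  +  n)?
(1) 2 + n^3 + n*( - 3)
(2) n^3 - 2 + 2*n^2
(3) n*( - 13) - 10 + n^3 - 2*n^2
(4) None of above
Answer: 4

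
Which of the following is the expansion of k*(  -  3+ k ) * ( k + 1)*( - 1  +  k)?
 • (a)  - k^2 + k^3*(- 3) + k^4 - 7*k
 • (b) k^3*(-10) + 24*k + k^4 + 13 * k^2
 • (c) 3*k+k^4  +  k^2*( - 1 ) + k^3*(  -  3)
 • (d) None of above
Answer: c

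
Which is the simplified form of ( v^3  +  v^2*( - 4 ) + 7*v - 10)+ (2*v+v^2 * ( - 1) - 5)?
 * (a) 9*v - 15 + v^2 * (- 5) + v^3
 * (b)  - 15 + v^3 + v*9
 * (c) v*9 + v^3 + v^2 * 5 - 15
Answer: a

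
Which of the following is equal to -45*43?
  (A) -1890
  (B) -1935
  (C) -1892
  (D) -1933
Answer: B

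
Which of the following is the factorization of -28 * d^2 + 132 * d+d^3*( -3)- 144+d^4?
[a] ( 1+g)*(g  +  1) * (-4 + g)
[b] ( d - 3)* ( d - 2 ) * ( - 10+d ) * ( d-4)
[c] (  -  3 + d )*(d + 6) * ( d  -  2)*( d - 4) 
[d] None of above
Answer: c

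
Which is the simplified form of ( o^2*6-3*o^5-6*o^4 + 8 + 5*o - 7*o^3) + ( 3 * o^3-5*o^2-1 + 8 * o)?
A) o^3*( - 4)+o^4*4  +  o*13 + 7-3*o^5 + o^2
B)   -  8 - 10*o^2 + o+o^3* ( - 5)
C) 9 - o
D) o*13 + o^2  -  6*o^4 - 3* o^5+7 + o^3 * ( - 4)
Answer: D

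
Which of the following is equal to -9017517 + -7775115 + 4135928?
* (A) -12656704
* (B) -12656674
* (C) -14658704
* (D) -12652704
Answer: A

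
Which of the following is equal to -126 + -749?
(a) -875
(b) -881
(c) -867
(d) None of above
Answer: a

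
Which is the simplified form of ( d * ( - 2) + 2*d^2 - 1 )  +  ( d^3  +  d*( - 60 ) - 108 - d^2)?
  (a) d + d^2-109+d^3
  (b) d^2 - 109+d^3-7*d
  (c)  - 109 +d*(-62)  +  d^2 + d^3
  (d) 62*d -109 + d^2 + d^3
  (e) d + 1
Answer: c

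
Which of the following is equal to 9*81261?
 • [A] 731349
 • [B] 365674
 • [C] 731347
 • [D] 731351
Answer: A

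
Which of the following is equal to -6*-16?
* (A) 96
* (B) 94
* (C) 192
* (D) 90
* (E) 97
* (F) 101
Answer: A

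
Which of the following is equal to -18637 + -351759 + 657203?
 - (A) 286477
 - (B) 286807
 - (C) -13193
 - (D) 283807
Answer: B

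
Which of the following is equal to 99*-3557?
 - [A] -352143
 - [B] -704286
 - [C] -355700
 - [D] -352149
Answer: A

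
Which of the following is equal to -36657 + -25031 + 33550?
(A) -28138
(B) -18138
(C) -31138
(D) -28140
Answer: A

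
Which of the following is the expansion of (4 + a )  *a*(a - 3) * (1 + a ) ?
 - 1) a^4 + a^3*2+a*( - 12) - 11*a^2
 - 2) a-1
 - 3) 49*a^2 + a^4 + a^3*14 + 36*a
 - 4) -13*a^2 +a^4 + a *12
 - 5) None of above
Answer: 1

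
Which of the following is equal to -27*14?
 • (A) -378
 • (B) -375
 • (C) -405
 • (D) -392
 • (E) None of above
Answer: A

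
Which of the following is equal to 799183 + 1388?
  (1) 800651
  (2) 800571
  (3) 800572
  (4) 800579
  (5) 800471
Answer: 2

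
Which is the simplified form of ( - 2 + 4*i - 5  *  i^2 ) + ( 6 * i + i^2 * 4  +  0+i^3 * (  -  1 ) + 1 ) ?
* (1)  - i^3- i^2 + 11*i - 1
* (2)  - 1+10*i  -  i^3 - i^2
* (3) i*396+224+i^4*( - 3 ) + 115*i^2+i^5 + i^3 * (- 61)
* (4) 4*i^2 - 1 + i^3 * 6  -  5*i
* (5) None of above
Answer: 2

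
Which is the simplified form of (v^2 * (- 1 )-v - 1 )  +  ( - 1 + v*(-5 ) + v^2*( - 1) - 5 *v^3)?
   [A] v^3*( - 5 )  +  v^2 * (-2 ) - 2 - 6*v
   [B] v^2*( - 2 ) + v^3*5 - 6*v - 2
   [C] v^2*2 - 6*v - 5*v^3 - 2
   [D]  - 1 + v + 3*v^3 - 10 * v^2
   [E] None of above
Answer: A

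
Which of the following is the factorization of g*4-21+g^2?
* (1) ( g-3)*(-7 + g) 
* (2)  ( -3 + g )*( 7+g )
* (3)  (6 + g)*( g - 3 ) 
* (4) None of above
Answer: 2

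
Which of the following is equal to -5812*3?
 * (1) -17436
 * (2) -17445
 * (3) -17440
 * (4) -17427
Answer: 1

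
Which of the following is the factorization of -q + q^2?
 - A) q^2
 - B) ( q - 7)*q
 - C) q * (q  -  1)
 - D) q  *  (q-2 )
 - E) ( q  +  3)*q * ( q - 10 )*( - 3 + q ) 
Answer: C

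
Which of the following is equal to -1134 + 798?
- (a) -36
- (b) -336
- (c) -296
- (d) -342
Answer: b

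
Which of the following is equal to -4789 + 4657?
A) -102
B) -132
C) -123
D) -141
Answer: B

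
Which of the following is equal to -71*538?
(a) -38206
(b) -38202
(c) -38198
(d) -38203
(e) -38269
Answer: c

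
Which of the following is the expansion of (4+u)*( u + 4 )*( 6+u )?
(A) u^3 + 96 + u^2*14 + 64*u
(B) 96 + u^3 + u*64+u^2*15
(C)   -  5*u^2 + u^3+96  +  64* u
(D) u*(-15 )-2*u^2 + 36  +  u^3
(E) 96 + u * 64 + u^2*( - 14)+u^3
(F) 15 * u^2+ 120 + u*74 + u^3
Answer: A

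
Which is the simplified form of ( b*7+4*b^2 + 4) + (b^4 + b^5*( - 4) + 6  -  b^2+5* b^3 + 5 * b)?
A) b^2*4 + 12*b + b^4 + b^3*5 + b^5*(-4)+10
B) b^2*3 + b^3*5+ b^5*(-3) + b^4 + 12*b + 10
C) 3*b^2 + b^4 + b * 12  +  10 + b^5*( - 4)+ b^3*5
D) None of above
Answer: C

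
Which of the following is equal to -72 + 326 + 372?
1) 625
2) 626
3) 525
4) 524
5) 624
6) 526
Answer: 2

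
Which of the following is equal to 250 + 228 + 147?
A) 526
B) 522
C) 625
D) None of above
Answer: C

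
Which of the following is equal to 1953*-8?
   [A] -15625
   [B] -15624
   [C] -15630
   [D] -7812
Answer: B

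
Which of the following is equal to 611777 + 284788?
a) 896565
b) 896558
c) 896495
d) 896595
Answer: a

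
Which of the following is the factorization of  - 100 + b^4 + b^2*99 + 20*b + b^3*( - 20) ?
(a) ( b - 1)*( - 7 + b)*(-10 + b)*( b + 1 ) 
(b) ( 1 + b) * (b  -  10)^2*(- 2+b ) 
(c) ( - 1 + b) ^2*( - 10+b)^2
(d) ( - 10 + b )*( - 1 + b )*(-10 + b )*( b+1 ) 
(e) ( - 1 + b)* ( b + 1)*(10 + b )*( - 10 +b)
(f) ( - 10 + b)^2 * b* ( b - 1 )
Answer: d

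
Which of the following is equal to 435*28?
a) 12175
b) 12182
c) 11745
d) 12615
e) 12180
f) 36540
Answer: e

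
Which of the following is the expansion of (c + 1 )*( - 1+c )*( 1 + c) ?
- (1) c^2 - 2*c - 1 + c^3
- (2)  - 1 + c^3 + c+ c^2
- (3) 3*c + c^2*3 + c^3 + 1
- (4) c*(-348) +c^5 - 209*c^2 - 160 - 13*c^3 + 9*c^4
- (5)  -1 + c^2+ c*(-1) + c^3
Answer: 5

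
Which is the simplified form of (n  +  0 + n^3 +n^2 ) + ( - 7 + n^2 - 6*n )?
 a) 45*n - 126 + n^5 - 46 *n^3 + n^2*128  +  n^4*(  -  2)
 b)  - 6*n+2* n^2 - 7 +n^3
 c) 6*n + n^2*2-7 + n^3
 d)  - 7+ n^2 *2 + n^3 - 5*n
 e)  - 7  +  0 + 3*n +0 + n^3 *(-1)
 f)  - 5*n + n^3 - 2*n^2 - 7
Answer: d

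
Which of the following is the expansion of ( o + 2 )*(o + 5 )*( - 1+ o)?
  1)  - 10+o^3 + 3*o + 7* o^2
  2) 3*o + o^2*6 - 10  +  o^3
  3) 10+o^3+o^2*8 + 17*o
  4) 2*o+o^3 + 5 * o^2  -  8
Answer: 2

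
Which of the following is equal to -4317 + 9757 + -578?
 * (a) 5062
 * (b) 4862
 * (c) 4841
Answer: b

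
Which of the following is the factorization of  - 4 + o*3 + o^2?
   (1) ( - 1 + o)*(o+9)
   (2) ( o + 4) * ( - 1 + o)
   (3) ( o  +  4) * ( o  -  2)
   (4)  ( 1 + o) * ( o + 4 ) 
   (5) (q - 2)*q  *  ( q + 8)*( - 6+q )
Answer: 2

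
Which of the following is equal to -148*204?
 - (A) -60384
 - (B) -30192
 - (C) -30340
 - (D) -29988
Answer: B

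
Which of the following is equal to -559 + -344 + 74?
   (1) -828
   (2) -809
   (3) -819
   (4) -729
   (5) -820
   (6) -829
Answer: 6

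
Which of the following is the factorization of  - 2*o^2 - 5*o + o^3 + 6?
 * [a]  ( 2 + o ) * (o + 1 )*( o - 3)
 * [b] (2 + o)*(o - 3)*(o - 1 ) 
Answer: b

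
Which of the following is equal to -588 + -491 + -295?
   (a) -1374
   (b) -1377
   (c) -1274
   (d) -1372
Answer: a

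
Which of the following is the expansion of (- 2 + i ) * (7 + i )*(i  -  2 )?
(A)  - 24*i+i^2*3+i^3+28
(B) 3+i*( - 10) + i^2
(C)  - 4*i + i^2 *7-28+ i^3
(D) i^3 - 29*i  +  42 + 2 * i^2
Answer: A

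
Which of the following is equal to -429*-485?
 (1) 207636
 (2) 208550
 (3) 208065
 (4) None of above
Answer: 3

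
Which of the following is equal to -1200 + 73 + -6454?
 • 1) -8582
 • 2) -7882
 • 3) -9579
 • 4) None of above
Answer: 4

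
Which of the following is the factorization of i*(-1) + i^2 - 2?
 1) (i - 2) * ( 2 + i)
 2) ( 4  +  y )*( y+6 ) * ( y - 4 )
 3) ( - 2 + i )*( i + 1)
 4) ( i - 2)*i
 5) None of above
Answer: 3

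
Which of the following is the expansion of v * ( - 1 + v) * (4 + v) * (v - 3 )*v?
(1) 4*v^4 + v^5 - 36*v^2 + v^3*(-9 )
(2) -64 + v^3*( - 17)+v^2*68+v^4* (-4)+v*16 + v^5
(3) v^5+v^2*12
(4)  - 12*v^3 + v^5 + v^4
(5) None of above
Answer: 5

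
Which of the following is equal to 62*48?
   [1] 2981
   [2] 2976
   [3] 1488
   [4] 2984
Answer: 2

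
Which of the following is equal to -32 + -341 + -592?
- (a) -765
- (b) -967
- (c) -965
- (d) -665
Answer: c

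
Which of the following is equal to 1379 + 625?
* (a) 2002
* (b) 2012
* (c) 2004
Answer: c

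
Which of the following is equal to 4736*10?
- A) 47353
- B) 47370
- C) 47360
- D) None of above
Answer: C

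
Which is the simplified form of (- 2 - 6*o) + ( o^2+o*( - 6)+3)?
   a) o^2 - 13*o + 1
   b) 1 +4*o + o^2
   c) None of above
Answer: c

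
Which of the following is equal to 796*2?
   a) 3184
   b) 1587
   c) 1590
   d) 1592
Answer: d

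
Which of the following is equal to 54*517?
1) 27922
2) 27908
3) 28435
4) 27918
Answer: 4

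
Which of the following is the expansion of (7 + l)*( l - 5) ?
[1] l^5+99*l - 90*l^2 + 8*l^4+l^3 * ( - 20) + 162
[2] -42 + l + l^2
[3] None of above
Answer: 3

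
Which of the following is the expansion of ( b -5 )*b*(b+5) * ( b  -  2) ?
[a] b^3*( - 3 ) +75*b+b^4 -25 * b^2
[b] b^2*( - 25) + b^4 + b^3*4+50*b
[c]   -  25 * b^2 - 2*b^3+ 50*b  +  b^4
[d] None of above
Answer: c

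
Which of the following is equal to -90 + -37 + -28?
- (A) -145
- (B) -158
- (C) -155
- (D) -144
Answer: C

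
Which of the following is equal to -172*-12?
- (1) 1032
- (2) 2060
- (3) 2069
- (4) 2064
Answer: 4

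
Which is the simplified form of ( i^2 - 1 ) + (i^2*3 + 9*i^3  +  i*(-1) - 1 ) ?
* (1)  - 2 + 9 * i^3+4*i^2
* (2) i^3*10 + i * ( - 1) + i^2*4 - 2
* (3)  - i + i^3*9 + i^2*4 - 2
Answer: 3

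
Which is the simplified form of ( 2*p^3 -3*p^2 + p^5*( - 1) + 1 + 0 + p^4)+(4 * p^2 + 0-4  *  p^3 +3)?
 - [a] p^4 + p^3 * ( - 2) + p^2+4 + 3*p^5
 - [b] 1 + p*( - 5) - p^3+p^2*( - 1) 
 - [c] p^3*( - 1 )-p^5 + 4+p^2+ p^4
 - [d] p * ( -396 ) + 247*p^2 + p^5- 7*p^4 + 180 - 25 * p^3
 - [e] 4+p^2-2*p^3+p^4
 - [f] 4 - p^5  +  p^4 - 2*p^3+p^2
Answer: f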